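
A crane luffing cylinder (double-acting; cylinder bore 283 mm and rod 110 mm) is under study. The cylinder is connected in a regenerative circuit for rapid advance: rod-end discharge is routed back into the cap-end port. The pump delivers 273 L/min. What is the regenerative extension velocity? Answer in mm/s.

v ≈ 479 mm/s

In regeneration the rod-end outflow joins the pump flow into the cap end, so the net volume the pump must supply per unit advance equals the rod cross-section area.
Rod cross-section A_rod = π/4 × (110 mm)² = 9503 mm^2
v = Q_pump / A_rod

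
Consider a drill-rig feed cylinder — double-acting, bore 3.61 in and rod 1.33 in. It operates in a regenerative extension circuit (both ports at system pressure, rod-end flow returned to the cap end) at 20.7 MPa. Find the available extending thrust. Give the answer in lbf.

F ≈ 4170 lbf

With equal pressure on both faces, forces on the annular region cancel; the net push is pressure × rod cross-section.
Rod cross-section A_rod = π/4 × (1.33 in)² = 1.389 in^2
F = P × A_rod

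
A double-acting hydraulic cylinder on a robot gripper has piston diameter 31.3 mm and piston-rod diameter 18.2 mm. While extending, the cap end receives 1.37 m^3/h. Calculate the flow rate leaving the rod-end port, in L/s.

Q_out ≈ 0.252 L/s

Cap-side area A_cap = π/4 × (31.3 mm)² = 769.4 mm^2
Rod-side annular area A_ann = π/4 × (31.3² − 18.2²) = 509.3 mm^2
Piston speed v = Q_in/A_cap; rod-end outflow Q_out = v × A_ann = Q_in × A_ann/A_cap.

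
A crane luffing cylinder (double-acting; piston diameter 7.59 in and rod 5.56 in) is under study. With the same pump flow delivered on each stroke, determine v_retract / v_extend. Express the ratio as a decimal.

v_ret/v_ext ≈ 2.16

Cap-side area A_cap = π/4 × (7.59 in)² = 45.25 in^2
Rod-side annular area A_ann = π/4 × (7.59² − 5.56²) = 20.97 in^2
For equal Q, v ∝ 1/A, so v_ret/v_ext = A_cap/A_ann.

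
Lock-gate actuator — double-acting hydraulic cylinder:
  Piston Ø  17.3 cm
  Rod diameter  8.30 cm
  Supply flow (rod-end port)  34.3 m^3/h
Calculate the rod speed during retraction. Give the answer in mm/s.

Rod-side annular area A_ann = π/4 × (17.3² − 8.30²) = 181.0 cm^2
Flow into the rod-end port fills the annular volume.
v = Q / A

v ≈ 527 mm/s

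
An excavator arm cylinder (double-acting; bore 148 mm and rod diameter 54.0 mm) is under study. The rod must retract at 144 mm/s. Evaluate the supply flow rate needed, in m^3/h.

Rod-side annular area A_ann = π/4 × (148² − 54.0²) = 14910 mm^2
Q = A × v

Q ≈ 7.73 m^3/h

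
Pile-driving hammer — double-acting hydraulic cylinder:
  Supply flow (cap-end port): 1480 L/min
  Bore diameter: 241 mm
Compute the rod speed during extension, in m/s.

v ≈ 0.541 m/s

Cap-side area A_cap = π/4 × (241 mm)² = 45620 mm^2
v = Q / A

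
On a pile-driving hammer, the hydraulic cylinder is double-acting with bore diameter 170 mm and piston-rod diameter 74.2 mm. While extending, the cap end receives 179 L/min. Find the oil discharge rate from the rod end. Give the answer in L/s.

Q_out ≈ 2.41 L/s

Cap-side area A_cap = π/4 × (170 mm)² = 22700 mm^2
Rod-side annular area A_ann = π/4 × (170² − 74.2²) = 18370 mm^2
Piston speed v = Q_in/A_cap; rod-end outflow Q_out = v × A_ann = Q_in × A_ann/A_cap.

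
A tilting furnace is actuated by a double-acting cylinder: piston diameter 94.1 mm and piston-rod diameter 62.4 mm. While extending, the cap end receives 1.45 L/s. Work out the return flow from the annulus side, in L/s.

Q_out ≈ 0.812 L/s

Cap-side area A_cap = π/4 × (94.1 mm)² = 6955 mm^2
Rod-side annular area A_ann = π/4 × (94.1² − 62.4²) = 3896 mm^2
Piston speed v = Q_in/A_cap; rod-end outflow Q_out = v × A_ann = Q_in × A_ann/A_cap.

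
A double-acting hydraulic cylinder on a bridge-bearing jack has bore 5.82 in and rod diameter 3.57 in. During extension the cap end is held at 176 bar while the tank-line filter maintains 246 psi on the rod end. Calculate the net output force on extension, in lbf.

F ≈ 63800 lbf

Cap-side area A_cap = π/4 × (5.82 in)² = 26.60 in^2
Rod-side annular area A_ann = π/4 × (5.82² − 3.57²) = 16.59 in^2
Net thrust = P_cap·A_cap − P_rod·A_ann = 67910 lbf − 4082 lbf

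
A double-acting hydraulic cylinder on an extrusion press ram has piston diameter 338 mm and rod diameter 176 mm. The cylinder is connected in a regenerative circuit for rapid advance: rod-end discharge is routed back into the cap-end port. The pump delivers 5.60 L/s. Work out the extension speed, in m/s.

v ≈ 0.230 m/s

In regeneration the rod-end outflow joins the pump flow into the cap end, so the net volume the pump must supply per unit advance equals the rod cross-section area.
Rod cross-section A_rod = π/4 × (176 mm)² = 24330 mm^2
v = Q_pump / A_rod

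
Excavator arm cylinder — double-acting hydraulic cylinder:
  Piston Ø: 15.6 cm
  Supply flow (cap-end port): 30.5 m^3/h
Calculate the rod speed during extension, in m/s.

v ≈ 0.443 m/s

Cap-side area A_cap = π/4 × (15.6 cm)² = 191.1 cm^2
v = Q / A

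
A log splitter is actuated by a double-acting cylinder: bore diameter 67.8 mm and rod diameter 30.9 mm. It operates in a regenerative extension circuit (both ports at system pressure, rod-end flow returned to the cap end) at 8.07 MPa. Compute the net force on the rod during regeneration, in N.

With equal pressure on both faces, forces on the annular region cancel; the net push is pressure × rod cross-section.
Rod cross-section A_rod = π/4 × (30.9 mm)² = 749.9 mm^2
F = P × A_rod

F ≈ 6050 N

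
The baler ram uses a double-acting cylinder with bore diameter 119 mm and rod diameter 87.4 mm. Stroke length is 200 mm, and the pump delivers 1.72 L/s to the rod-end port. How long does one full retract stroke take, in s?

t ≈ 0.596 s

Rod-side annular area A_ann = π/4 × (119² − 87.4²) = 5123 mm^2
Swept volume V = A × L; t = V / Q = A·L / Q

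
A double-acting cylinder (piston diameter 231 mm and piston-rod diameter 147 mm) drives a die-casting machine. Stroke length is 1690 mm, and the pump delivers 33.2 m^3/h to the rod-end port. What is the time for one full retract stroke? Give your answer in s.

Rod-side annular area A_ann = π/4 × (231² − 147²) = 24940 mm^2
Swept volume V = A × L; t = V / Q = A·L / Q

t ≈ 4.57 s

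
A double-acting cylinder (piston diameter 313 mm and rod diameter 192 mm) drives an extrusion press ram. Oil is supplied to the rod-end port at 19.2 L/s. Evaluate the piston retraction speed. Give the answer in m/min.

Rod-side annular area A_ann = π/4 × (313² − 192²) = 47990 mm^2
Flow into the rod-end port fills the annular volume.
v = Q / A

v ≈ 24.0 m/min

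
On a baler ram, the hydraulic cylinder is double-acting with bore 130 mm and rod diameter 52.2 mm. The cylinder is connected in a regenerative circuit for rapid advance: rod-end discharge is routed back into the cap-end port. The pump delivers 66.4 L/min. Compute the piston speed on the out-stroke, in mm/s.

v ≈ 517 mm/s

In regeneration the rod-end outflow joins the pump flow into the cap end, so the net volume the pump must supply per unit advance equals the rod cross-section area.
Rod cross-section A_rod = π/4 × (52.2 mm)² = 2140 mm^2
v = Q_pump / A_rod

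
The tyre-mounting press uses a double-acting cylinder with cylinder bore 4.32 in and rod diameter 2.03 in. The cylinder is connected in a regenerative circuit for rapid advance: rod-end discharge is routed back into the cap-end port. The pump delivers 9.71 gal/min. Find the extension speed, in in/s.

v ≈ 11.6 in/s

In regeneration the rod-end outflow joins the pump flow into the cap end, so the net volume the pump must supply per unit advance equals the rod cross-section area.
Rod cross-section A_rod = π/4 × (2.03 in)² = 3.237 in^2
v = Q_pump / A_rod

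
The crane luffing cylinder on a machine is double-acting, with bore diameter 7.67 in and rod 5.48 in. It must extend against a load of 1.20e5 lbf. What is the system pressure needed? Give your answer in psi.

Cap-side area A_cap = π/4 × (7.67 in)² = 46.20 in^2
P = F / A = 1.20e5 lbf / A

P ≈ 2600 psi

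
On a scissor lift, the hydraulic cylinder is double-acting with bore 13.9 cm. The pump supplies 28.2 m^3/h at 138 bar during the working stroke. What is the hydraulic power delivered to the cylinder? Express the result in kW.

Hydraulic power = P × Q

W ≈ 108 kW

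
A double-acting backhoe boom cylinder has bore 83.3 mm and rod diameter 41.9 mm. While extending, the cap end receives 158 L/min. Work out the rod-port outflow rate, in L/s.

Q_out ≈ 1.97 L/s

Cap-side area A_cap = π/4 × (83.3 mm)² = 5450 mm^2
Rod-side annular area A_ann = π/4 × (83.3² − 41.9²) = 4071 mm^2
Piston speed v = Q_in/A_cap; rod-end outflow Q_out = v × A_ann = Q_in × A_ann/A_cap.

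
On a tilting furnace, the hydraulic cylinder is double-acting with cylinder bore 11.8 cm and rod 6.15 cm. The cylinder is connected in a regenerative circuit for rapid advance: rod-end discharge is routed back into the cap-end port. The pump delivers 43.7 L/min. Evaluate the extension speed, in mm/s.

In regeneration the rod-end outflow joins the pump flow into the cap end, so the net volume the pump must supply per unit advance equals the rod cross-section area.
Rod cross-section A_rod = π/4 × (6.15 cm)² = 29.71 cm^2
v = Q_pump / A_rod

v ≈ 245 mm/s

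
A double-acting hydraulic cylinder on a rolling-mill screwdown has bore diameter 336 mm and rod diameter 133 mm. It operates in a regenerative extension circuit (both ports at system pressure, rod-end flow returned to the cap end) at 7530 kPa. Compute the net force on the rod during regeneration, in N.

F ≈ 1.05e5 N

With equal pressure on both faces, forces on the annular region cancel; the net push is pressure × rod cross-section.
Rod cross-section A_rod = π/4 × (133 mm)² = 13890 mm^2
F = P × A_rod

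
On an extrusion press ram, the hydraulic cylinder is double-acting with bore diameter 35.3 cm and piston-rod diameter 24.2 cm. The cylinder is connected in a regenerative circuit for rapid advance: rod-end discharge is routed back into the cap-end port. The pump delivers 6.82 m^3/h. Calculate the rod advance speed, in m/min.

In regeneration the rod-end outflow joins the pump flow into the cap end, so the net volume the pump must supply per unit advance equals the rod cross-section area.
Rod cross-section A_rod = π/4 × (24.2 cm)² = 460.0 cm^2
v = Q_pump / A_rod

v ≈ 2.47 m/min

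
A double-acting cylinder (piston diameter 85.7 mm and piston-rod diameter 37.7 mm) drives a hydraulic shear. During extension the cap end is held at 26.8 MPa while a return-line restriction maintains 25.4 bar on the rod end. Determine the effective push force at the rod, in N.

Cap-side area A_cap = π/4 × (85.7 mm)² = 5768 mm^2
Rod-side annular area A_ann = π/4 × (85.7² − 37.7²) = 4652 mm^2
Net thrust = P_cap·A_cap − P_rod·A_ann = 1.546e5 N − 11820 N

F ≈ 1.43e5 N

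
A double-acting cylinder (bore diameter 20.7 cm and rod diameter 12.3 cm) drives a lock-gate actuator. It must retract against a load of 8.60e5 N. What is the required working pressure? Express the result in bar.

P ≈ 395 bar

Rod-side annular area A_ann = π/4 × (20.7² − 12.3²) = 217.7 cm^2
Retraction: pressure acts on the annular area.
P = F / A = 8.60e5 N / A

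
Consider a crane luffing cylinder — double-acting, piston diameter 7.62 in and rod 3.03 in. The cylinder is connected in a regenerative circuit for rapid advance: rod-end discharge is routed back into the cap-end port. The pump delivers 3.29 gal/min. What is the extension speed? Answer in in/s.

v ≈ 1.76 in/s

In regeneration the rod-end outflow joins the pump flow into the cap end, so the net volume the pump must supply per unit advance equals the rod cross-section area.
Rod cross-section A_rod = π/4 × (3.03 in)² = 7.211 in^2
v = Q_pump / A_rod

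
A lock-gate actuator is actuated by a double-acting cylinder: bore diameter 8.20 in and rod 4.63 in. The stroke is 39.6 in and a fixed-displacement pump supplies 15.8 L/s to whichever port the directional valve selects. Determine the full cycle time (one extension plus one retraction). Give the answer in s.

Cap-side area A_cap = π/4 × (8.20 in)² = 52.81 in^2
Rod-side annular area A_ann = π/4 × (8.20² − 4.63²) = 35.97 in^2
t_ext = A_cap·L/Q = 2.169 s
t_ret = A_ann·L/Q = 1.477 s
t_cycle = t_ext + t_ret

t ≈ 3.65 s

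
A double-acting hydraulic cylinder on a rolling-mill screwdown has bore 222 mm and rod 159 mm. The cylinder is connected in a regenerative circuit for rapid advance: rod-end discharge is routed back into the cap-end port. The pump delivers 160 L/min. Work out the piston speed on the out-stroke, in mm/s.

In regeneration the rod-end outflow joins the pump flow into the cap end, so the net volume the pump must supply per unit advance equals the rod cross-section area.
Rod cross-section A_rod = π/4 × (159 mm)² = 19860 mm^2
v = Q_pump / A_rod

v ≈ 134 mm/s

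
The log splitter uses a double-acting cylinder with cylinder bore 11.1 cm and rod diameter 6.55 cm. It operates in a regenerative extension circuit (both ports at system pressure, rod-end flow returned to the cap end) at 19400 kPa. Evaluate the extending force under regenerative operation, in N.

With equal pressure on both faces, forces on the annular region cancel; the net push is pressure × rod cross-section.
Rod cross-section A_rod = π/4 × (6.55 cm)² = 33.70 cm^2
F = P × A_rod

F ≈ 65400 N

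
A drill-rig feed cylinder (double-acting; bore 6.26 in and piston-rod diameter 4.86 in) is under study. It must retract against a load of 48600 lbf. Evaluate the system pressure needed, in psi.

P ≈ 3970 psi

Rod-side annular area A_ann = π/4 × (6.26² − 4.86²) = 12.23 in^2
Retraction: pressure acts on the annular area.
P = F / A = 48600 lbf / A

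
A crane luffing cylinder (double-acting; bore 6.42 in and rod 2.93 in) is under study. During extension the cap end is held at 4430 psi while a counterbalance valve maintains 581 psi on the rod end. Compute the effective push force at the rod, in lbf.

Cap-side area A_cap = π/4 × (6.42 in)² = 32.37 in^2
Rod-side annular area A_ann = π/4 × (6.42² − 2.93²) = 25.63 in^2
Net thrust = P_cap·A_cap − P_rod·A_ann = 1.434e5 lbf − 14890 lbf

F ≈ 1.29e5 lbf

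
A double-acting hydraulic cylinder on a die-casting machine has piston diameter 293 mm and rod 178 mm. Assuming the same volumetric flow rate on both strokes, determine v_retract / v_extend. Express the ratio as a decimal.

v_ret/v_ext ≈ 1.58

Cap-side area A_cap = π/4 × (293 mm)² = 67430 mm^2
Rod-side annular area A_ann = π/4 × (293² − 178²) = 42540 mm^2
For equal Q, v ∝ 1/A, so v_ret/v_ext = A_cap/A_ann.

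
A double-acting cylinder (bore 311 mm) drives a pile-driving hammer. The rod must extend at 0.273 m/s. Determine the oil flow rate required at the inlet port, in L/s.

Q ≈ 20.7 L/s

Cap-side area A_cap = π/4 × (311 mm)² = 75960 mm^2
Q = A × v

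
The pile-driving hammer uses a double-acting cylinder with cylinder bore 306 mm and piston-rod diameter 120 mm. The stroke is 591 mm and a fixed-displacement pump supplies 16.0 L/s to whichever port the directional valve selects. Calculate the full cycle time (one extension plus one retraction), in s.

Cap-side area A_cap = π/4 × (306 mm)² = 73540 mm^2
Rod-side annular area A_ann = π/4 × (306² − 120²) = 62230 mm^2
t_ext = A_cap·L/Q = 2.716 s
t_ret = A_ann·L/Q = 2.299 s
t_cycle = t_ext + t_ret

t ≈ 5.02 s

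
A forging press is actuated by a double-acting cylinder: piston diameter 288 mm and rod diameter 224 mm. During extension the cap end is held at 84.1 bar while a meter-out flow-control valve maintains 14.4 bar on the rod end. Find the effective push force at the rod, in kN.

Cap-side area A_cap = π/4 × (288 mm)² = 65140 mm^2
Rod-side annular area A_ann = π/4 × (288² − 224²) = 25740 mm^2
Net thrust = P_cap·A_cap − P_rod·A_ann = 547.9 kN − 37.06 kN

F ≈ 511 kN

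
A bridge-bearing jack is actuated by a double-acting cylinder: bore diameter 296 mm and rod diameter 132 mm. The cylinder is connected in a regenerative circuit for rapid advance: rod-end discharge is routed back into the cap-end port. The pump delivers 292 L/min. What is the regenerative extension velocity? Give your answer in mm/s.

In regeneration the rod-end outflow joins the pump flow into the cap end, so the net volume the pump must supply per unit advance equals the rod cross-section area.
Rod cross-section A_rod = π/4 × (132 mm)² = 13680 mm^2
v = Q_pump / A_rod

v ≈ 356 mm/s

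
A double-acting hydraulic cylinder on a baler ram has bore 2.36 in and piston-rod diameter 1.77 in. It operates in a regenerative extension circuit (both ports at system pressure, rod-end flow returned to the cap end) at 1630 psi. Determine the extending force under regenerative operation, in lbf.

With equal pressure on both faces, forces on the annular region cancel; the net push is pressure × rod cross-section.
Rod cross-section A_rod = π/4 × (1.77 in)² = 2.461 in^2
F = P × A_rod

F ≈ 4010 lbf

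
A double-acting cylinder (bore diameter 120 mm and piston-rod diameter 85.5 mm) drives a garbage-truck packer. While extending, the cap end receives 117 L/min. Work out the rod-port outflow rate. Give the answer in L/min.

Cap-side area A_cap = π/4 × (120 mm)² = 11310 mm^2
Rod-side annular area A_ann = π/4 × (120² − 85.5²) = 5568 mm^2
Piston speed v = Q_in/A_cap; rod-end outflow Q_out = v × A_ann = Q_in × A_ann/A_cap.

Q_out ≈ 57.6 L/min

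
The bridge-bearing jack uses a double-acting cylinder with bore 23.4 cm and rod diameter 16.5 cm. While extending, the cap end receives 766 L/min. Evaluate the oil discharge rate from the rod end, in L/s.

Cap-side area A_cap = π/4 × (23.4 cm)² = 430.1 cm^2
Rod-side annular area A_ann = π/4 × (23.4² − 16.5²) = 216.2 cm^2
Piston speed v = Q_in/A_cap; rod-end outflow Q_out = v × A_ann = Q_in × A_ann/A_cap.

Q_out ≈ 6.42 L/s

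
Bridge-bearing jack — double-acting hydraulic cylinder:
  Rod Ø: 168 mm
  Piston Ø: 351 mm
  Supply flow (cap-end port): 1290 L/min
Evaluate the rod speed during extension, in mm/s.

Cap-side area A_cap = π/4 × (351 mm)² = 96760 mm^2
v = Q / A

v ≈ 222 mm/s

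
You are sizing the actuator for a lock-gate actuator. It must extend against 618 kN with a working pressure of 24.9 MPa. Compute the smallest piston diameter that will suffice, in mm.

D ≈ 178 mm

Extension force acts on the full piston face: F = P × (π/4)D².
D = √(4F / (πP)) = √(4 × 618 kN / (π × 24.9 MPa))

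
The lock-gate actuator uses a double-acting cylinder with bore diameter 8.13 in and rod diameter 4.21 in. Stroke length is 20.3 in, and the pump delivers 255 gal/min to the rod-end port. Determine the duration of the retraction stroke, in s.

t ≈ 0.786 s

Rod-side annular area A_ann = π/4 × (8.13² − 4.21²) = 37.99 in^2
Swept volume V = A × L; t = V / Q = A·L / Q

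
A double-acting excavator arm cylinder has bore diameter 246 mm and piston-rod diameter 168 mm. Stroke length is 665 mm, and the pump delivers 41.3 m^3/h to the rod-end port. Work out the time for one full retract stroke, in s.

Rod-side annular area A_ann = π/4 × (246² − 168²) = 25360 mm^2
Swept volume V = A × L; t = V / Q = A·L / Q

t ≈ 1.47 s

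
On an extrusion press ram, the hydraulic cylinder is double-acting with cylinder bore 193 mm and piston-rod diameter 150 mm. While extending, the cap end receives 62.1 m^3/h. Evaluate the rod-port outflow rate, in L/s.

Q_out ≈ 6.83 L/s

Cap-side area A_cap = π/4 × (193 mm)² = 29260 mm^2
Rod-side annular area A_ann = π/4 × (193² − 150²) = 11580 mm^2
Piston speed v = Q_in/A_cap; rod-end outflow Q_out = v × A_ann = Q_in × A_ann/A_cap.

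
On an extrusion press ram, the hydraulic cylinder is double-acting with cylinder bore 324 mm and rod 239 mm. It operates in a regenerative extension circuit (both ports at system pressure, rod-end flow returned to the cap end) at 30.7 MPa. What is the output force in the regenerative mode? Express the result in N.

F ≈ 1.38e6 N

With equal pressure on both faces, forces on the annular region cancel; the net push is pressure × rod cross-section.
Rod cross-section A_rod = π/4 × (239 mm)² = 44860 mm^2
F = P × A_rod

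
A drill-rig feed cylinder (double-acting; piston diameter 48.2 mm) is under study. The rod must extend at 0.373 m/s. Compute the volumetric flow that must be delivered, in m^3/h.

Cap-side area A_cap = π/4 × (48.2 mm)² = 1825 mm^2
Q = A × v

Q ≈ 2.45 m^3/h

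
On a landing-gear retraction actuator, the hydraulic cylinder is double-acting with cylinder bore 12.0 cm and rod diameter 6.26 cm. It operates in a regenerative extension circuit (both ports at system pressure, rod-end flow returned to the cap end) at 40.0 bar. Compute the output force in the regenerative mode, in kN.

With equal pressure on both faces, forces on the annular region cancel; the net push is pressure × rod cross-section.
Rod cross-section A_rod = π/4 × (6.26 cm)² = 30.78 cm^2
F = P × A_rod

F ≈ 12.3 kN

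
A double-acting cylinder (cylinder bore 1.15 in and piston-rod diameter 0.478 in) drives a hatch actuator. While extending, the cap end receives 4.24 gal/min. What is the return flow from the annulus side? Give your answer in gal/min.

Cap-side area A_cap = π/4 × (1.15 in)² = 1.039 in^2
Rod-side annular area A_ann = π/4 × (1.15² − 0.478²) = 0.8592 in^2
Piston speed v = Q_in/A_cap; rod-end outflow Q_out = v × A_ann = Q_in × A_ann/A_cap.

Q_out ≈ 3.51 gal/min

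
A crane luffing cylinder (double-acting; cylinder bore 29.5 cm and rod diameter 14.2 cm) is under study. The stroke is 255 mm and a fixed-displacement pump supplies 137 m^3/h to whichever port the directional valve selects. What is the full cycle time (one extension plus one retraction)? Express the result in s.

t ≈ 0.810 s

Cap-side area A_cap = π/4 × (29.5 cm)² = 683.5 cm^2
Rod-side annular area A_ann = π/4 × (29.5² − 14.2²) = 525.1 cm^2
t_ext = A_cap·L/Q = 0.4580 s
t_ret = A_ann·L/Q = 0.3519 s
t_cycle = t_ext + t_ret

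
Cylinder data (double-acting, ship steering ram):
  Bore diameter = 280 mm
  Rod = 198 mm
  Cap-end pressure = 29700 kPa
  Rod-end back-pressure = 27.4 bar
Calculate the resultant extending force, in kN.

F ≈ 1740 kN

Cap-side area A_cap = π/4 × (280 mm)² = 61580 mm^2
Rod-side annular area A_ann = π/4 × (280² − 198²) = 30780 mm^2
Net thrust = P_cap·A_cap − P_rod·A_ann = 1829 kN − 84.35 kN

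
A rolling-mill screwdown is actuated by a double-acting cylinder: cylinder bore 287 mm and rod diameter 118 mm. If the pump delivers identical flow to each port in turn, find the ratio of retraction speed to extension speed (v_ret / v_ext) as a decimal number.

v_ret/v_ext ≈ 1.20

Cap-side area A_cap = π/4 × (287 mm)² = 64690 mm^2
Rod-side annular area A_ann = π/4 × (287² − 118²) = 53760 mm^2
For equal Q, v ∝ 1/A, so v_ret/v_ext = A_cap/A_ann.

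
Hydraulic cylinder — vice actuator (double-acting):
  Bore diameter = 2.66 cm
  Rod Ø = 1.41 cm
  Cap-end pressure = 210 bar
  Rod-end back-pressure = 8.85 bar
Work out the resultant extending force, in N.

F ≈ 11300 N

Cap-side area A_cap = π/4 × (2.66 cm)² = 5.557 cm^2
Rod-side annular area A_ann = π/4 × (2.66² − 1.41²) = 3.996 cm^2
Net thrust = P_cap·A_cap − P_rod·A_ann = 11670 N − 353.6 N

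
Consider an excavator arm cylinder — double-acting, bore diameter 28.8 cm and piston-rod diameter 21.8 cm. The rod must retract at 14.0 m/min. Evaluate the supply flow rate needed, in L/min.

Rod-side annular area A_ann = π/4 × (28.8² − 21.8²) = 278.2 cm^2
Q = A × v

Q ≈ 389 L/min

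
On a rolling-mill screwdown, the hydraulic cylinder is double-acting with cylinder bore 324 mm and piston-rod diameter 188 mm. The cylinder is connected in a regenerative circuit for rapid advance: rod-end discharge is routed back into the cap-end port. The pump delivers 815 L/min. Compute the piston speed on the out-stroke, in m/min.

In regeneration the rod-end outflow joins the pump flow into the cap end, so the net volume the pump must supply per unit advance equals the rod cross-section area.
Rod cross-section A_rod = π/4 × (188 mm)² = 27760 mm^2
v = Q_pump / A_rod

v ≈ 29.4 m/min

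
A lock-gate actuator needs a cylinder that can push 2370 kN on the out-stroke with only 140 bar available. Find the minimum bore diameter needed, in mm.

Extension force acts on the full piston face: F = P × (π/4)D².
D = √(4F / (πP)) = √(4 × 2370 kN / (π × 140 bar))

D ≈ 464 mm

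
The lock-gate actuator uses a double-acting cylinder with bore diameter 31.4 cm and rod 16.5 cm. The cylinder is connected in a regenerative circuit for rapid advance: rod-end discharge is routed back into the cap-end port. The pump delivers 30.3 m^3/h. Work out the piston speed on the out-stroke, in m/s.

v ≈ 0.394 m/s

In regeneration the rod-end outflow joins the pump flow into the cap end, so the net volume the pump must supply per unit advance equals the rod cross-section area.
Rod cross-section A_rod = π/4 × (16.5 cm)² = 213.8 cm^2
v = Q_pump / A_rod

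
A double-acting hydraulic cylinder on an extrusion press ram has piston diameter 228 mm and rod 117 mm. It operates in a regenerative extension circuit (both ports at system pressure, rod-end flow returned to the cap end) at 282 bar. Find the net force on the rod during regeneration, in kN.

F ≈ 303 kN

With equal pressure on both faces, forces on the annular region cancel; the net push is pressure × rod cross-section.
Rod cross-section A_rod = π/4 × (117 mm)² = 10750 mm^2
F = P × A_rod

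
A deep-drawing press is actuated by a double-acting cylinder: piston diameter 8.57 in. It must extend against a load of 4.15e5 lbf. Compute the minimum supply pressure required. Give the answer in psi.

P ≈ 7190 psi

Cap-side area A_cap = π/4 × (8.57 in)² = 57.68 in^2
P = F / A = 4.15e5 lbf / A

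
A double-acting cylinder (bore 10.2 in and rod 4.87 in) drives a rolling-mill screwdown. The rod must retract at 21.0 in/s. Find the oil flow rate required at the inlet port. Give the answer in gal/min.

Q ≈ 344 gal/min

Rod-side annular area A_ann = π/4 × (10.2² − 4.87²) = 63.09 in^2
Q = A × v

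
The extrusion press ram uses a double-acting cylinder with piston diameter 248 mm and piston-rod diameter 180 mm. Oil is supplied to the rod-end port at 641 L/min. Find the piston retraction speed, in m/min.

v ≈ 28.0 m/min

Rod-side annular area A_ann = π/4 × (248² − 180²) = 22860 mm^2
Flow into the rod-end port fills the annular volume.
v = Q / A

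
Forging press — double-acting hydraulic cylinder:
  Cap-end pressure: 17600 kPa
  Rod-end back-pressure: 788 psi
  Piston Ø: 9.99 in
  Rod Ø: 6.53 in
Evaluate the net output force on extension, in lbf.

Cap-side area A_cap = π/4 × (9.99 in)² = 78.38 in^2
Rod-side annular area A_ann = π/4 × (9.99² − 6.53²) = 44.89 in^2
Net thrust = P_cap·A_cap − P_rod·A_ann = 2.001e5 lbf − 35380 lbf

F ≈ 1.65e5 lbf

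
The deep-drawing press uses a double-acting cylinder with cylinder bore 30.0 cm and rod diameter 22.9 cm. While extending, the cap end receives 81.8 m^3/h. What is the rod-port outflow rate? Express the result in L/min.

Q_out ≈ 569 L/min

Cap-side area A_cap = π/4 × (30.0 cm)² = 706.9 cm^2
Rod-side annular area A_ann = π/4 × (30.0² − 22.9²) = 295.0 cm^2
Piston speed v = Q_in/A_cap; rod-end outflow Q_out = v × A_ann = Q_in × A_ann/A_cap.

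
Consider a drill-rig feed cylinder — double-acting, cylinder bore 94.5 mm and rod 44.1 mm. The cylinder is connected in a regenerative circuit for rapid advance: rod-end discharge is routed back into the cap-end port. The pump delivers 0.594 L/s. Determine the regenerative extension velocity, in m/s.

In regeneration the rod-end outflow joins the pump flow into the cap end, so the net volume the pump must supply per unit advance equals the rod cross-section area.
Rod cross-section A_rod = π/4 × (44.1 mm)² = 1527 mm^2
v = Q_pump / A_rod

v ≈ 0.389 m/s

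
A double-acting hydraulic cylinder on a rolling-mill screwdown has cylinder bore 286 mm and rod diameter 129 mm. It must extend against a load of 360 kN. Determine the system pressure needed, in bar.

Cap-side area A_cap = π/4 × (286 mm)² = 64240 mm^2
P = F / A = 360 kN / A

P ≈ 56.0 bar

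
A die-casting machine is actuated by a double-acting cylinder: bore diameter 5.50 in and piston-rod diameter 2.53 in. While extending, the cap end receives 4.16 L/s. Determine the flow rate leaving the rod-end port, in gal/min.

Cap-side area A_cap = π/4 × (5.50 in)² = 23.76 in^2
Rod-side annular area A_ann = π/4 × (5.50² − 2.53²) = 18.73 in^2
Piston speed v = Q_in/A_cap; rod-end outflow Q_out = v × A_ann = Q_in × A_ann/A_cap.

Q_out ≈ 52.0 gal/min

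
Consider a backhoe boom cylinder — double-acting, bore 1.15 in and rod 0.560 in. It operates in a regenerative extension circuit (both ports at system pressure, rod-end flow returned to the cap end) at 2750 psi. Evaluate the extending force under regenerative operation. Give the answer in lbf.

With equal pressure on both faces, forces on the annular region cancel; the net push is pressure × rod cross-section.
Rod cross-section A_rod = π/4 × (0.560 in)² = 0.2463 in^2
F = P × A_rod

F ≈ 677 lbf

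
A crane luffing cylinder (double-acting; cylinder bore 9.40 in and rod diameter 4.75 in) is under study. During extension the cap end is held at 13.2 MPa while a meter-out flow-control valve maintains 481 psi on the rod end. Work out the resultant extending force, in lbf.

F ≈ 1.08e5 lbf

Cap-side area A_cap = π/4 × (9.40 in)² = 69.40 in^2
Rod-side annular area A_ann = π/4 × (9.40² − 4.75²) = 51.68 in^2
Net thrust = P_cap·A_cap − P_rod·A_ann = 1.329e5 lbf − 24860 lbf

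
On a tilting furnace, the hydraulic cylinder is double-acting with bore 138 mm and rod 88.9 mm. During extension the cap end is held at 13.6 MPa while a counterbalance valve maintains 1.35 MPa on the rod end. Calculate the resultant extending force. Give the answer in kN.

F ≈ 192 kN

Cap-side area A_cap = π/4 × (138 mm)² = 14960 mm^2
Rod-side annular area A_ann = π/4 × (138² − 88.9²) = 8750 mm^2
Net thrust = P_cap·A_cap − P_rod·A_ann = 203.4 kN − 11.81 kN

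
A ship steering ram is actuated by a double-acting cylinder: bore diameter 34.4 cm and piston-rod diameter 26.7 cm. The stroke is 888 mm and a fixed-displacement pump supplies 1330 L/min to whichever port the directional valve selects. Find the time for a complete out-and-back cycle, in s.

Cap-side area A_cap = π/4 × (34.4 cm)² = 929.4 cm^2
Rod-side annular area A_ann = π/4 × (34.4² − 26.7²) = 369.5 cm^2
t_ext = A_cap·L/Q = 3.723 s
t_ret = A_ann·L/Q = 1.480 s
t_cycle = t_ext + t_ret

t ≈ 5.20 s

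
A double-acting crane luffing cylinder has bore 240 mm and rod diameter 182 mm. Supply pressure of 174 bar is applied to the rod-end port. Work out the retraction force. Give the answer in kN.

F ≈ 334 kN

Rod-side annular area A_ann = π/4 × (240² − 182²) = 19220 mm^2
On retraction the pressure acts on the annular area (bore minus rod).
F = P × A_ann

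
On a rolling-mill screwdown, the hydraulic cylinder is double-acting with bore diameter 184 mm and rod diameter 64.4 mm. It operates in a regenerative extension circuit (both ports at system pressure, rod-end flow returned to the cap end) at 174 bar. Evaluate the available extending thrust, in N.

With equal pressure on both faces, forces on the annular region cancel; the net push is pressure × rod cross-section.
Rod cross-section A_rod = π/4 × (64.4 mm)² = 3257 mm^2
F = P × A_rod

F ≈ 56700 N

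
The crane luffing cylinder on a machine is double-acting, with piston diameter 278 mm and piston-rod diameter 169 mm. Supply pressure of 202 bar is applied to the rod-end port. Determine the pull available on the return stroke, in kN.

F ≈ 773 kN

Rod-side annular area A_ann = π/4 × (278² − 169²) = 38270 mm^2
On retraction the pressure acts on the annular area (bore minus rod).
F = P × A_ann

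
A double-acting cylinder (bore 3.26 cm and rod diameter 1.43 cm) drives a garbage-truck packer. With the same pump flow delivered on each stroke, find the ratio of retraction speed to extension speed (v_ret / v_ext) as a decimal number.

v_ret/v_ext ≈ 1.24

Cap-side area A_cap = π/4 × (3.26 cm)² = 8.347 cm^2
Rod-side annular area A_ann = π/4 × (3.26² − 1.43²) = 6.741 cm^2
For equal Q, v ∝ 1/A, so v_ret/v_ext = A_cap/A_ann.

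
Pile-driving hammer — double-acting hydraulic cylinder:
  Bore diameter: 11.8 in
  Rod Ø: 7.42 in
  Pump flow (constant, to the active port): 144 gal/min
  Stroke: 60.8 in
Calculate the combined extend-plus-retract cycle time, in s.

t ≈ 19.2 s

Cap-side area A_cap = π/4 × (11.8 in)² = 109.4 in^2
Rod-side annular area A_ann = π/4 × (11.8² − 7.42²) = 66.12 in^2
t_ext = A_cap·L/Q = 11.99 s
t_ret = A_ann·L/Q = 7.251 s
t_cycle = t_ext + t_ret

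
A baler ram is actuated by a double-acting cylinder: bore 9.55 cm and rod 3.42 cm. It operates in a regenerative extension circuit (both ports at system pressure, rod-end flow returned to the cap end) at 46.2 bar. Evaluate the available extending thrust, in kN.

With equal pressure on both faces, forces on the annular region cancel; the net push is pressure × rod cross-section.
Rod cross-section A_rod = π/4 × (3.42 cm)² = 9.186 cm^2
F = P × A_rod

F ≈ 4.24 kN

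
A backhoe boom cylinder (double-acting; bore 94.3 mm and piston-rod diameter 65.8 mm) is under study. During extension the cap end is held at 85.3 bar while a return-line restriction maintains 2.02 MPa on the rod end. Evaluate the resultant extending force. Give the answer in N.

F ≈ 52300 N

Cap-side area A_cap = π/4 × (94.3 mm)² = 6984 mm^2
Rod-side annular area A_ann = π/4 × (94.3² − 65.8²) = 3584 mm^2
Net thrust = P_cap·A_cap − P_rod·A_ann = 59570 N − 7239 N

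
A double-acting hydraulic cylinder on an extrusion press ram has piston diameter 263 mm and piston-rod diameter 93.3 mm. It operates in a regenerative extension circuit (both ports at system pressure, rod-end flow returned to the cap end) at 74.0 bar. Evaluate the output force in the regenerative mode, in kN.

F ≈ 50.6 kN

With equal pressure on both faces, forces on the annular region cancel; the net push is pressure × rod cross-section.
Rod cross-section A_rod = π/4 × (93.3 mm)² = 6837 mm^2
F = P × A_rod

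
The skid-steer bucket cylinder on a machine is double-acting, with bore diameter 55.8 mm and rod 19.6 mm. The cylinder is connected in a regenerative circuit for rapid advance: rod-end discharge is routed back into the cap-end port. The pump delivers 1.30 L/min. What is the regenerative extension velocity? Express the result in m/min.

In regeneration the rod-end outflow joins the pump flow into the cap end, so the net volume the pump must supply per unit advance equals the rod cross-section area.
Rod cross-section A_rod = π/4 × (19.6 mm)² = 301.7 mm^2
v = Q_pump / A_rod

v ≈ 4.31 m/min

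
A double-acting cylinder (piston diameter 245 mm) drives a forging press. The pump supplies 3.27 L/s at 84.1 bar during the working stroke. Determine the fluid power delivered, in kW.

Hydraulic power = P × Q

W ≈ 27.5 kW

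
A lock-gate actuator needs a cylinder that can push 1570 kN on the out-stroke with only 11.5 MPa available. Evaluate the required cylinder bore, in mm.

D ≈ 417 mm

Extension force acts on the full piston face: F = P × (π/4)D².
D = √(4F / (πP)) = √(4 × 1570 kN / (π × 11.5 MPa))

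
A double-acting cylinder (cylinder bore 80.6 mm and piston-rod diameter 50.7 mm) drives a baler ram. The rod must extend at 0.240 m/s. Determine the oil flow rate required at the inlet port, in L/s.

Cap-side area A_cap = π/4 × (80.6 mm)² = 5102 mm^2
Q = A × v

Q ≈ 1.22 L/s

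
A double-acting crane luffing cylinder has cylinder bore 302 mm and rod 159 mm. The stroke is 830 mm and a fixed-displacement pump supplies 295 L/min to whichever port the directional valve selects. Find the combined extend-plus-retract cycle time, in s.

t ≈ 20.8 s

Cap-side area A_cap = π/4 × (302 mm)² = 71630 mm^2
Rod-side annular area A_ann = π/4 × (302² − 159²) = 51780 mm^2
t_ext = A_cap·L/Q = 12.09 s
t_ret = A_ann·L/Q = 8.740 s
t_cycle = t_ext + t_ret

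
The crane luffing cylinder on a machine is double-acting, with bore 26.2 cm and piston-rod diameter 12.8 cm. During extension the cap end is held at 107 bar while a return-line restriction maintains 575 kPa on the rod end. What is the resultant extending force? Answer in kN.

F ≈ 553 kN

Cap-side area A_cap = π/4 × (26.2 cm)² = 539.1 cm^2
Rod-side annular area A_ann = π/4 × (26.2² − 12.8²) = 410.4 cm^2
Net thrust = P_cap·A_cap − P_rod·A_ann = 576.9 kN − 23.60 kN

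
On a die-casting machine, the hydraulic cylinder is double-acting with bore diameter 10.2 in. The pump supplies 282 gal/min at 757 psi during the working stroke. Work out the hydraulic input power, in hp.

W ≈ 125 hp

Hydraulic power = P × Q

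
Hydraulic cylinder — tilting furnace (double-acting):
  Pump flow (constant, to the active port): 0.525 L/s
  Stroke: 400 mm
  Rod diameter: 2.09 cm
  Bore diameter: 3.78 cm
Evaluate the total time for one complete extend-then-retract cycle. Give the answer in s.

t ≈ 1.45 s

Cap-side area A_cap = π/4 × (3.78 cm)² = 11.22 cm^2
Rod-side annular area A_ann = π/4 × (3.78² − 2.09²) = 7.791 cm^2
t_ext = A_cap·L/Q = 0.8550 s
t_ret = A_ann·L/Q = 0.5936 s
t_cycle = t_ext + t_ret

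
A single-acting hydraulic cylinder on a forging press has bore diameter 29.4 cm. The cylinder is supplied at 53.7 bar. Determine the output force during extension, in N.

F ≈ 3.65e5 N

Cap-side area A_cap = π/4 × (29.4 cm)² = 678.9 cm^2
F = P × A_cap = 53.7 bar × A_cap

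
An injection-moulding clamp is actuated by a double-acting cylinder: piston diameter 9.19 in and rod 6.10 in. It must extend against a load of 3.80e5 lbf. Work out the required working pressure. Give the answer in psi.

Cap-side area A_cap = π/4 × (9.19 in)² = 66.33 in^2
P = F / A = 3.80e5 lbf / A

P ≈ 5730 psi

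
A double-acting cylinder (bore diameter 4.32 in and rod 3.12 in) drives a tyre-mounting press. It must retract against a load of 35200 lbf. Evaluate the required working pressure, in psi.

P ≈ 5020 psi

Rod-side annular area A_ann = π/4 × (4.32² − 3.12²) = 7.012 in^2
Retraction: pressure acts on the annular area.
P = F / A = 35200 lbf / A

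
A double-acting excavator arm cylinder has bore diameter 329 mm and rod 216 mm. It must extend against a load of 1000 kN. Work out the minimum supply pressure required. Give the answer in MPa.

Cap-side area A_cap = π/4 × (329 mm)² = 85010 mm^2
P = F / A = 1000 kN / A

P ≈ 11.8 MPa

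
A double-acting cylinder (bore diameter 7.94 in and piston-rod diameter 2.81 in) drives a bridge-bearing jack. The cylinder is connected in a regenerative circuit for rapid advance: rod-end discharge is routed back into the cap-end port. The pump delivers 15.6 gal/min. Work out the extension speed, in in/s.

In regeneration the rod-end outflow joins the pump flow into the cap end, so the net volume the pump must supply per unit advance equals the rod cross-section area.
Rod cross-section A_rod = π/4 × (2.81 in)² = 6.202 in^2
v = Q_pump / A_rod

v ≈ 9.68 in/s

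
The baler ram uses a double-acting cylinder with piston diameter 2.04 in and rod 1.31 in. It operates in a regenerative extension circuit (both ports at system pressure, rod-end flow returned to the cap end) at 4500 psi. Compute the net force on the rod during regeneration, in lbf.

With equal pressure on both faces, forces on the annular region cancel; the net push is pressure × rod cross-section.
Rod cross-section A_rod = π/4 × (1.31 in)² = 1.348 in^2
F = P × A_rod

F ≈ 6070 lbf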